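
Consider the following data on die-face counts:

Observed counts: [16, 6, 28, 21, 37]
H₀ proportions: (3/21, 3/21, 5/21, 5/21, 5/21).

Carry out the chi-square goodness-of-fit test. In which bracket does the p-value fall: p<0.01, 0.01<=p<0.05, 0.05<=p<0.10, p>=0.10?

n = 108; E_i = n·p_i = [15.43, 15.43, 25.71, 25.71, 25.71]
χ² = (16−15.43)²/15.43 + (6−15.43)²/15.43 + (28−25.71)²/25.71 + (21−25.71)²/25.71 + (37−25.71)²/25.71 = 11.8037
df = 4
p-value (upper-tail) = 0.01887
→ bracket: 0.01<=p<0.05

p-value bracket: 0.01<=p<0.05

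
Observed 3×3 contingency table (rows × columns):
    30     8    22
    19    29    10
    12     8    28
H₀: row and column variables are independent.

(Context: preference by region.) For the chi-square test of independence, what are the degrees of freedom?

degrees of freedom = 4

df = (r−1)(c−1) = (3−1)·(3−1) = 4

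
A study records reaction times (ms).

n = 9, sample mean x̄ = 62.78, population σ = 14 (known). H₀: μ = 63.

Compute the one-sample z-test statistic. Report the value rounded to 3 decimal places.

test statistic = -0.047

SE = σ/√n = 14/√9 = 4.6667
z = (x̄−μ₀)/SE = (62.78−63)/4.6667 = -0.0471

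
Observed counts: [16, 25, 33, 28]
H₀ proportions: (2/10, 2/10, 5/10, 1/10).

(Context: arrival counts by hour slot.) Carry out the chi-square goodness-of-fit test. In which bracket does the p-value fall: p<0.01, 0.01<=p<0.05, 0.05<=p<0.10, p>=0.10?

p-value bracket: p<0.01

n = 102; E_i = n·p_i = [20.40, 20.40, 51.00, 10.20]
χ² = (16−20.40)²/20.40 + (25−20.40)²/20.40 + (33−51.00)²/51.00 + (28−10.20)²/10.20 = 39.4020
df = 3
p-value (upper-tail) = 0.00000
→ bracket: p<0.01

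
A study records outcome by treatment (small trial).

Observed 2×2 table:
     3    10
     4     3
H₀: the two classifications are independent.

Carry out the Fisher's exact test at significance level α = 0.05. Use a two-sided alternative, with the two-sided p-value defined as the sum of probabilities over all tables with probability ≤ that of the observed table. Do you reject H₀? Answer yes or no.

reject H₀: no

Margins: r₁=13, r₂=7, c₁=7, c₂=13, n=20
p_obs = C(13,3)·C(7,4)/C(20,7); sum pmf over tables with pmf ≤ p_obs
p-value (two-sided) = 0.17358
At α=0.05: p ≥ α → fail to reject H₀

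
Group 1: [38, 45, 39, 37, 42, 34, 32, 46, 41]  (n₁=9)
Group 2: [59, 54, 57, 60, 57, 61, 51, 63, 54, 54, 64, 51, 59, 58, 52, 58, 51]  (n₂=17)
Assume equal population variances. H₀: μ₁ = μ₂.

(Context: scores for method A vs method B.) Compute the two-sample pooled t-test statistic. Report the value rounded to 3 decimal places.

test statistic = -9.658

x̄₁=39.333, s₁=4.690, n₁=9
x̄₂=56.647, s₂=4.167, n₂=17
s_p² = [8·4.690² + 16·4.167²]/24 = 18.9118
SE = √(s_p²·(1/9+1/17)) = 1.7927
t = (39.333−56.647)/1.7927 = -9.6579
df = 24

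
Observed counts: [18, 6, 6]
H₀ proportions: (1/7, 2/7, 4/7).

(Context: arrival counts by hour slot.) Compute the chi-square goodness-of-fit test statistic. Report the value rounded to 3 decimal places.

n = 30; E_i = n·p_i = [4.29, 8.57, 17.14]
χ² = (18−4.29)²/4.29 + (6−8.57)²/8.57 + (6−17.14)²/17.14 = 51.9000
df = 2

test statistic = 51.900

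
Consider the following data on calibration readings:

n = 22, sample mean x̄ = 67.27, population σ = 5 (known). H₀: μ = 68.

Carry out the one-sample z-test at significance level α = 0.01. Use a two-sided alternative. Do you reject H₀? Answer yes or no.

reject H₀: no

SE = σ/√n = 5/√22 = 1.0660
z = (x̄−μ₀)/SE = (67.27−68)/1.0660 = -0.6848
p-value (two-sided) = 0.49347
At α=0.01: p ≥ α → fail to reject H₀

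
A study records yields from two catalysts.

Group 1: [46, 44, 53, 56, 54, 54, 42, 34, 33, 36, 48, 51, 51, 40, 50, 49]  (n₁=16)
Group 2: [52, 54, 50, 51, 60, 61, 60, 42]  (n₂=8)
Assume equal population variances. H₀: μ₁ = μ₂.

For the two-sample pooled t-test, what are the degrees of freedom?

df = n₁ + n₂ − 2 = 16 + 8 − 2 = 22

degrees of freedom = 22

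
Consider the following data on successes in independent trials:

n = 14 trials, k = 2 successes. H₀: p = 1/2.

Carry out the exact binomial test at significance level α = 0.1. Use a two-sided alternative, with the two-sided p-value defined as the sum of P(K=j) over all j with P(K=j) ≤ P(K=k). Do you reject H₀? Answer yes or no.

reject H₀: yes

Exact binomial: n=14, k=2, p₀=1/2=0.5000
P(X=j) = C(n,j)·p₀^j·(1−p₀)^(n−j); p = Σ P(X=j) over j with P(X=j) ≤ P(X=2)
p-value (two-sided) = 0.01294
At α=0.1: p < α → reject H₀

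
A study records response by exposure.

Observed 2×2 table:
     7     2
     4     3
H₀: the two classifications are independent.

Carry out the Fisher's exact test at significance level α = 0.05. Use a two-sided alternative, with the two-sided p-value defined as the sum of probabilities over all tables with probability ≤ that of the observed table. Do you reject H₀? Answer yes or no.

reject H₀: no

Margins: r₁=9, r₂=7, c₁=11, c₂=5, n=16
p_obs = C(9,7)·C(7,4)/C(16,11); sum pmf over tables with pmf ≤ p_obs
p-value (two-sided) = 0.59615
At α=0.05: p ≥ α → fail to reject H₀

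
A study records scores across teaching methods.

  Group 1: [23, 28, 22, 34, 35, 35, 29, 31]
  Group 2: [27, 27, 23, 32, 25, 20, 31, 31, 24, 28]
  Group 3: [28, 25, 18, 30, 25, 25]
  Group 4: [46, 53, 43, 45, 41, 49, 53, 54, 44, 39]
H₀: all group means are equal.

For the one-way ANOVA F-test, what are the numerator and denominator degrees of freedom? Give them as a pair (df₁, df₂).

k = 4 groups, N = 34 total
df = (k−1, N−k) = (4−1, 34−4) = (3, 30)

degrees of freedom = [3, 30]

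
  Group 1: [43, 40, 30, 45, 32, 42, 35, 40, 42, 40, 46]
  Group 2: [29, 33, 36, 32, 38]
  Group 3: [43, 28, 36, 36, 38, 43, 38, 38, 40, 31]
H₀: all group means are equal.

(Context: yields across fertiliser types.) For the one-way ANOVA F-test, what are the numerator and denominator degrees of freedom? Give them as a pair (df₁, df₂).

degrees of freedom = [2, 23]

k = 3 groups, N = 26 total
df = (k−1, N−k) = (3−1, 26−3) = (2, 23)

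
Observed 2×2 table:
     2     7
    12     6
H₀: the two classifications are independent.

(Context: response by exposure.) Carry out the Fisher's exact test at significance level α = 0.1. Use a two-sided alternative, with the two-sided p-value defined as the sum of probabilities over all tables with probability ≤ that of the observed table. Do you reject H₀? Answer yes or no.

Margins: r₁=9, r₂=18, c₁=14, c₂=13, n=27
p_obs = C(9,2)·C(18,12)/C(27,14); sum pmf over tables with pmf ≤ p_obs
p-value (two-sided) = 0.04607
At α=0.1: p < α → reject H₀

reject H₀: yes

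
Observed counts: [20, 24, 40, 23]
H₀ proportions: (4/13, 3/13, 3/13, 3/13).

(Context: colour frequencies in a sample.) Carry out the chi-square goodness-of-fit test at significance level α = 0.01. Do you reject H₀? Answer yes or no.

reject H₀: yes

n = 107; E_i = n·p_i = [32.92, 24.69, 24.69, 24.69]
χ² = (20−32.92)²/32.92 + (24−24.69)²/24.69 + (40−24.69)²/24.69 + (23−24.69)²/24.69 = 14.6978
df = 3
p-value (upper-tail) = 0.00209
At α=0.01: p < α → reject H₀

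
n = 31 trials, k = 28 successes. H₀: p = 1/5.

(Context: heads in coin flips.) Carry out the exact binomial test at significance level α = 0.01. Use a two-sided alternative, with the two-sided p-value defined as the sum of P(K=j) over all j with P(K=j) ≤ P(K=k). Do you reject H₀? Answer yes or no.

Exact binomial: n=31, k=28, p₀=1/5=0.2000
P(X=j) = C(n,j)·p₀^j·(1−p₀)^(n−j); p = Σ P(X=j) over j with P(X=j) ≤ P(X=28)
p-value (two-sided) = 0.00000
At α=0.01: p < α → reject H₀

reject H₀: yes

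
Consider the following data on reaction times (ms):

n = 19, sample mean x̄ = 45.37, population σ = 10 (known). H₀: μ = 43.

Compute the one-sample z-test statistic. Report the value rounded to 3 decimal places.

test statistic = 1.033

SE = σ/√n = 10/√19 = 2.2942
z = (x̄−μ₀)/SE = (45.37−43)/2.2942 = 1.0331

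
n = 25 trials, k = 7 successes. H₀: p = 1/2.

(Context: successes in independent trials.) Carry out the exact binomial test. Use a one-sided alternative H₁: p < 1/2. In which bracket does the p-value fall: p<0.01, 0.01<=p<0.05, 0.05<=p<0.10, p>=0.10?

p-value bracket: 0.01<=p<0.05

Exact binomial: n=25, k=7, p₀=1/2=0.5000
P(X≤7) from Σ C(n,i)·p₀^i·(1−p₀)^(n−i)
p-value (one-sided, H₁ less) = 0.02164
→ bracket: 0.01<=p<0.05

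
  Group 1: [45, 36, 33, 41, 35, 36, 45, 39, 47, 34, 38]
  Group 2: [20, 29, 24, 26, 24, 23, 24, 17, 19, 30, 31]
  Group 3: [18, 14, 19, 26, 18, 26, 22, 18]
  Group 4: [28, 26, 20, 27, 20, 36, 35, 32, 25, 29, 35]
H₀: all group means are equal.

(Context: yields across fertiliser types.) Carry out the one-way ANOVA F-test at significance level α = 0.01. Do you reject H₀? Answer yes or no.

Group means [39.00, 24.27, 20.12, 28.45], grand mean 28.537
SSB = Σnᵢ(x̄ᵢ−x̄)² = 1970.411; SSW = ΣΣ(x−x̄ᵢ)² = 883.784
MSB = 1970.411/3 = 656.8037; MSW = 883.784/37 = 23.8861
F = MSB/MSW = 27.4974
df = (3, 37)
p-value (upper-tail) = 0.00000
At α=0.01: p < α → reject H₀

reject H₀: yes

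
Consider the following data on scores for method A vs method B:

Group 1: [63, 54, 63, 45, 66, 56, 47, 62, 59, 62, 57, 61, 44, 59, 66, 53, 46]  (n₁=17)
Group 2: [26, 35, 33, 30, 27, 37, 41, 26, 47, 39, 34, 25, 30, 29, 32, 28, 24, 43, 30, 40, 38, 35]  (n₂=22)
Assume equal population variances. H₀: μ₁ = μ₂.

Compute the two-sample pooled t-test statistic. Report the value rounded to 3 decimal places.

x̄₁=56.647, s₁=7.356, n₁=17
x̄₂=33.136, s₂=6.334, n₂=22
s_p² = [16·7.356² + 21·6.334²]/37 = 46.1750
SE = √(s_p²·(1/17+1/22)) = 2.1943
t = (56.647−33.136)/2.1943 = 10.7143
df = 37

test statistic = 10.714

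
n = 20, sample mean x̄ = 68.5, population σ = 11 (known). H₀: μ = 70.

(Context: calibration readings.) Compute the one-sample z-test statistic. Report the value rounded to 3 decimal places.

SE = σ/√n = 11/√20 = 2.4597
z = (x̄−μ₀)/SE = (68.5−70)/2.4597 = -0.6098

test statistic = -0.610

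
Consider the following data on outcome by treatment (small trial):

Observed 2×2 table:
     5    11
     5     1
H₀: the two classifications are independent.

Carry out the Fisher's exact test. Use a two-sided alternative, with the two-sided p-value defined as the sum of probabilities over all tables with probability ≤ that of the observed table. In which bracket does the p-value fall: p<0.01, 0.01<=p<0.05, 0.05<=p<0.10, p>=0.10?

p-value bracket: 0.05<=p<0.10

Margins: r₁=16, r₂=6, c₁=10, c₂=12, n=22
p_obs = C(16,5)·C(6,5)/C(22,10); sum pmf over tables with pmf ≤ p_obs
p-value (two-sided) = 0.05573
→ bracket: 0.05<=p<0.10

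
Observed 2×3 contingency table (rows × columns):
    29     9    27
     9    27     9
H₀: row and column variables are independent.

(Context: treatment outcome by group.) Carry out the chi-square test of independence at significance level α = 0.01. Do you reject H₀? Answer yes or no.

reject H₀: yes

Row totals [65, 45], col totals [38, 36, 36], n=110
χ² = (29−22.45)²/22.45 + (9−21.27)²/21.27 + (27−21.27)²/21.27 + (9−15.55)²/15.55 + (27−14.73)²/14.73 + (9−14.73)²/14.73 = 25.7409
df = 2
p-value (upper-tail) = 0.00000
At α=0.01: p < α → reject H₀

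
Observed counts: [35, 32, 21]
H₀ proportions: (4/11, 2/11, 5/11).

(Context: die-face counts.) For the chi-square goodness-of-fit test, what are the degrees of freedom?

df = k − 1 = 3 − 1 = 2

degrees of freedom = 2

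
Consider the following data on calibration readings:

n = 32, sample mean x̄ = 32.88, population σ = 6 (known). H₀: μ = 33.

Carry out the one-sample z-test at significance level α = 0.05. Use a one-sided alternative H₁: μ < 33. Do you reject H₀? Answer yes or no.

SE = σ/√n = 6/√32 = 1.0607
z = (x̄−μ₀)/SE = (32.88−33)/1.0607 = -0.1131
p-value (one-sided, H₁ less) = 0.45496
At α=0.05: p ≥ α → fail to reject H₀

reject H₀: no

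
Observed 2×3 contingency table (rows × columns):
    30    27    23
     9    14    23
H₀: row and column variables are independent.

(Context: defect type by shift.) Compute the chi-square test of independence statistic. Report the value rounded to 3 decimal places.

test statistic = 6.746

Row totals [80, 46], col totals [39, 41, 46], n=126
χ² = (30−24.76)²/24.76 + (27−26.03)²/26.03 + (23−29.21)²/29.21 + (9−14.24)²/14.24 + (14−14.97)²/14.97 + (23−16.79)²/16.79 = 6.7463
df = 2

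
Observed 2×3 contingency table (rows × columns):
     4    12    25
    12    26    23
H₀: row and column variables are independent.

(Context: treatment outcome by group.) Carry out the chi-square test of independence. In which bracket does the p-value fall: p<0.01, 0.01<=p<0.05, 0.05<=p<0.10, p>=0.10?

p-value bracket: 0.05<=p<0.10

Row totals [41, 61], col totals [16, 38, 48], n=102
χ² = (4−6.43)²/6.43 + (12−15.27)²/15.27 + (25−19.29)²/19.29 + (12−9.57)²/9.57 + (26−22.73)²/22.73 + (23−28.71)²/28.71 = 5.5324
df = 2
p-value (upper-tail) = 0.06290
→ bracket: 0.05<=p<0.10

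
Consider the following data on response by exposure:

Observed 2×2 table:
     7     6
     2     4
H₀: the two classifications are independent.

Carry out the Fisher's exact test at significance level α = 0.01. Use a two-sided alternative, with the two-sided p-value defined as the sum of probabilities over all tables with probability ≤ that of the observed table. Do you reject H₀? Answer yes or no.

Margins: r₁=13, r₂=6, c₁=9, c₂=10, n=19
p_obs = C(13,7)·C(6,2)/C(19,9); sum pmf over tables with pmf ≤ p_obs
p-value (two-sided) = 0.62848
At α=0.01: p ≥ α → fail to reject H₀

reject H₀: no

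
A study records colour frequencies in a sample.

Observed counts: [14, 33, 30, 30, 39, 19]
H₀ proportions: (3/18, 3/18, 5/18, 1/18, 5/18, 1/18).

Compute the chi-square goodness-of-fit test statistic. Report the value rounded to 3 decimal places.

test statistic = 72.113

n = 165; E_i = n·p_i = [27.50, 27.50, 45.83, 9.17, 45.83, 9.17]
χ² = (14−27.50)²/27.50 + (33−27.50)²/27.50 + (30−45.83)²/45.83 + (30−9.17)²/9.17 + (39−45.83)²/45.83 + (19−9.17)²/9.17 = 72.1127
df = 5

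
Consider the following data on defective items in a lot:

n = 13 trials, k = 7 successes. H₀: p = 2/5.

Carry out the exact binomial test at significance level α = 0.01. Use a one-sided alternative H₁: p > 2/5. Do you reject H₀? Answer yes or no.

reject H₀: no

Exact binomial: n=13, k=7, p₀=2/5=0.4000
P(X≥7) from Σ C(n,i)·p₀^i·(1−p₀)^(n−i)
p-value (one-sided, H₁ greater) = 0.22884
At α=0.01: p ≥ α → fail to reject H₀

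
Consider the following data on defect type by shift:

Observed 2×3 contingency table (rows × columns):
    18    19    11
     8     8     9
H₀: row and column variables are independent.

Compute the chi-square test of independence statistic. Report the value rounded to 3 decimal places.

Row totals [48, 25], col totals [26, 27, 20], n=73
χ² = (18−17.10)²/17.10 + (19−17.75)²/17.75 + (11−13.15)²/13.15 + (8−8.90)²/8.90 + (8−9.25)²/9.25 + (9−6.85)²/6.85 = 1.4222
df = 2

test statistic = 1.422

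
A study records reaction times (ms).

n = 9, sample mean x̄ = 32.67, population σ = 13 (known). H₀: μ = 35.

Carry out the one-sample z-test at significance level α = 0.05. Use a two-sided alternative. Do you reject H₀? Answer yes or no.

SE = σ/√n = 13/√9 = 4.3333
z = (x̄−μ₀)/SE = (32.67−35)/4.3333 = -0.5377
p-value (two-sided) = 0.59079
At α=0.05: p ≥ α → fail to reject H₀

reject H₀: no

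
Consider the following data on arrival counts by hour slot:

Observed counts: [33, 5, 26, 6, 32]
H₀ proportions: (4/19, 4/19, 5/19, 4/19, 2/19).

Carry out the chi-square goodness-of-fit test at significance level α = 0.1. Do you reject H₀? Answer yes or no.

n = 102; E_i = n·p_i = [21.47, 21.47, 26.84, 21.47, 10.74]
χ² = (33−21.47)²/21.47 + (5−21.47)²/21.47 + (26−26.84)²/26.84 + (6−21.47)²/21.47 + (32−10.74)²/10.74 = 72.1108
df = 4
p-value (upper-tail) = 0.00000
At α=0.1: p < α → reject H₀

reject H₀: yes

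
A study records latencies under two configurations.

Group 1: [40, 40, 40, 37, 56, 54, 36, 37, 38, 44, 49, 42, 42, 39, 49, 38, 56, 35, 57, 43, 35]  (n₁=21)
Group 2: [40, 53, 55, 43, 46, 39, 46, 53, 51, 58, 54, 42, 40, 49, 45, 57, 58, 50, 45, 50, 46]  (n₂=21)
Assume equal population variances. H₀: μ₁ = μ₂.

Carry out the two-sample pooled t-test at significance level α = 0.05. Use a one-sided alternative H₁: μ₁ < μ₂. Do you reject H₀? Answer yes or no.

reject H₀: yes

x̄₁=43.190, s₁=7.319, n₁=21
x̄₂=48.571, s₂=6.030, n₂=21
s_p² = [20·7.319² + 20·6.030²]/40 = 44.9595
SE = √(s_p²·(1/21+1/21)) = 2.0693
t = (43.190−48.571)/2.0693 = -2.6004
df = 40
p-value (one-sided, H₁ less) = 0.00649
At α=0.05: p < α → reject H₀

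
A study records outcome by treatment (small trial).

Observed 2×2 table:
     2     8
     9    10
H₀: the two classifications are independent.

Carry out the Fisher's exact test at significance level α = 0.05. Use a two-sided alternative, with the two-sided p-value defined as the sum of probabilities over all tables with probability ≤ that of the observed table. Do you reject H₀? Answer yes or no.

Margins: r₁=10, r₂=19, c₁=11, c₂=18, n=29
p_obs = C(10,2)·C(19,9)/C(29,11); sum pmf over tables with pmf ≤ p_obs
p-value (two-sided) = 0.23437
At α=0.05: p ≥ α → fail to reject H₀

reject H₀: no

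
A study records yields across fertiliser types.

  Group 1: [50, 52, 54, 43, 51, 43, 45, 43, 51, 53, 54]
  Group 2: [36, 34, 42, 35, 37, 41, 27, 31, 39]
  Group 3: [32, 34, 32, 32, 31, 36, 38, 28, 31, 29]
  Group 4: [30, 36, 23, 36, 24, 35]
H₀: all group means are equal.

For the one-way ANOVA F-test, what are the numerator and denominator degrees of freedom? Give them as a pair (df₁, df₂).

degrees of freedom = [3, 32]

k = 4 groups, N = 36 total
df = (k−1, N−k) = (4−1, 36−4) = (3, 32)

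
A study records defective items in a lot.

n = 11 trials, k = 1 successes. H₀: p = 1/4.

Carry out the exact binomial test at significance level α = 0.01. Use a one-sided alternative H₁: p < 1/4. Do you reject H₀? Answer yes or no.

Exact binomial: n=11, k=1, p₀=1/4=0.2500
P(X≤1) from Σ C(n,i)·p₀^i·(1−p₀)^(n−i)
p-value (one-sided, H₁ less) = 0.19710
At α=0.01: p ≥ α → fail to reject H₀

reject H₀: no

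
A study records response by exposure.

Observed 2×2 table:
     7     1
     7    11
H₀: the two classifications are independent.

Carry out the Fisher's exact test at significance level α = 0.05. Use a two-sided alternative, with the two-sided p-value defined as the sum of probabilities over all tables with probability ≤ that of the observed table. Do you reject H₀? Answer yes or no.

reject H₀: yes

Margins: r₁=8, r₂=18, c₁=14, c₂=12, n=26
p_obs = C(8,7)·C(18,7)/C(26,14); sum pmf over tables with pmf ≤ p_obs
p-value (two-sided) = 0.03570
At α=0.05: p < α → reject H₀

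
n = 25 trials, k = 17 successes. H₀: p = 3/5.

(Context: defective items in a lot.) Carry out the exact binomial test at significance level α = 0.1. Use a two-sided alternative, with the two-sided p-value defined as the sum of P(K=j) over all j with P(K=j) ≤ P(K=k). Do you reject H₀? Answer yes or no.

Exact binomial: n=25, k=17, p₀=3/5=0.6000
P(X=j) = C(n,j)·p₀^j·(1−p₀)^(n−j); p = Σ P(X=j) over j with P(X=j) ≤ P(X=17)
p-value (two-sided) = 0.54125
At α=0.1: p ≥ α → fail to reject H₀

reject H₀: no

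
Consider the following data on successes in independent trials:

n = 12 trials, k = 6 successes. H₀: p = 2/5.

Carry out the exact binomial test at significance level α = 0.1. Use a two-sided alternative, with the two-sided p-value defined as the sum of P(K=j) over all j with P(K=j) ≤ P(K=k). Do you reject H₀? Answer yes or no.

reject H₀: no

Exact binomial: n=12, k=6, p₀=2/5=0.4000
P(X=j) = C(n,j)·p₀^j·(1−p₀)^(n−j); p = Σ P(X=j) over j with P(X=j) ≤ P(X=6)
p-value (two-sided) = 0.56013
At α=0.1: p ≥ α → fail to reject H₀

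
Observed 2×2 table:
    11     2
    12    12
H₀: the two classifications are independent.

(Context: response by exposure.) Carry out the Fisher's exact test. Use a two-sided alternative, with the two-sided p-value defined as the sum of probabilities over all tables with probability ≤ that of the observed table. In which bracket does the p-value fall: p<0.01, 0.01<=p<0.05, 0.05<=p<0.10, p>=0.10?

p-value bracket: 0.05<=p<0.10

Margins: r₁=13, r₂=24, c₁=23, c₂=14, n=37
p_obs = C(13,11)·C(24,12)/C(37,23); sum pmf over tables with pmf ≤ p_obs
p-value (two-sided) = 0.07404
→ bracket: 0.05<=p<0.10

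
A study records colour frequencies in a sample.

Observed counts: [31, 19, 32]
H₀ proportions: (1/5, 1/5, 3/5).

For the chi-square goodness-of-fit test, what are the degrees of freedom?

df = k − 1 = 3 − 1 = 2

degrees of freedom = 2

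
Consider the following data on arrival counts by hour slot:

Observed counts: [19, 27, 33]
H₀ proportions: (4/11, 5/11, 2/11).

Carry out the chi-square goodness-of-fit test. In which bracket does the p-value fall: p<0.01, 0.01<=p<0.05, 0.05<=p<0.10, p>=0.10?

p-value bracket: p<0.01

n = 79; E_i = n·p_i = [28.73, 35.91, 14.36]
χ² = (19−28.73)²/28.73 + (27−35.91)²/35.91 + (33−14.36)²/14.36 = 29.6842
df = 2
p-value (upper-tail) = 0.00000
→ bracket: p<0.01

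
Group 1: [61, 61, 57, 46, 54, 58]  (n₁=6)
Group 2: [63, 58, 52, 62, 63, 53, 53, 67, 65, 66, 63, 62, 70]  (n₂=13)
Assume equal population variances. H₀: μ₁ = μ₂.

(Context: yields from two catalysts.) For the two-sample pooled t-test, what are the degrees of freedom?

degrees of freedom = 17

df = n₁ + n₂ − 2 = 6 + 13 − 2 = 17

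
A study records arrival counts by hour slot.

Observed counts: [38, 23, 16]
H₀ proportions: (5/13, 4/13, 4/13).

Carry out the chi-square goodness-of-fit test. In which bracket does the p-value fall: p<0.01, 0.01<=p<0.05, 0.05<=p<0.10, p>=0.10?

p-value bracket: 0.05<=p<0.10

n = 77; E_i = n·p_i = [29.62, 23.69, 23.69]
χ² = (38−29.62)²/29.62 + (23−23.69)²/23.69 + (16−23.69)²/23.69 = 4.8916
df = 2
p-value (upper-tail) = 0.08666
→ bracket: 0.05<=p<0.10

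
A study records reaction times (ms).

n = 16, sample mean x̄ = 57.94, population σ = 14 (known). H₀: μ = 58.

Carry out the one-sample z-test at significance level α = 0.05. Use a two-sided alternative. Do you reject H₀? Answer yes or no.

reject H₀: no

SE = σ/√n = 14/√16 = 3.5000
z = (x̄−μ₀)/SE = (57.94−58)/3.5000 = -0.0171
p-value (two-sided) = 0.98632
At α=0.05: p ≥ α → fail to reject H₀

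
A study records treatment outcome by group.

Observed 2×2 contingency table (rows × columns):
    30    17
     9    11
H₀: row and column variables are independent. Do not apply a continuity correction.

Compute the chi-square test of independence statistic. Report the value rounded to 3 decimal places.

test statistic = 2.045

Row totals [47, 20], col totals [39, 28], n=67
χ² = (30−27.36)²/27.36 + (17−19.64)²/19.64 + (9−11.64)²/11.64 + (11−8.36)²/8.36 = 2.0449
df = 1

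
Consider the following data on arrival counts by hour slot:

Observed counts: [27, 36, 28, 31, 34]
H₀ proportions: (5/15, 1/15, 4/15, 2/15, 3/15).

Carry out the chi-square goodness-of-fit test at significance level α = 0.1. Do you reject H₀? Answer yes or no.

n = 156; E_i = n·p_i = [52.00, 10.40, 41.60, 20.80, 31.20]
χ² = (27−52.00)²/52.00 + (36−10.40)²/10.40 + (28−41.60)²/41.60 + (31−20.80)²/20.80 + (34−31.20)²/31.20 = 84.7340
df = 4
p-value (upper-tail) = 0.00000
At α=0.1: p < α → reject H₀

reject H₀: yes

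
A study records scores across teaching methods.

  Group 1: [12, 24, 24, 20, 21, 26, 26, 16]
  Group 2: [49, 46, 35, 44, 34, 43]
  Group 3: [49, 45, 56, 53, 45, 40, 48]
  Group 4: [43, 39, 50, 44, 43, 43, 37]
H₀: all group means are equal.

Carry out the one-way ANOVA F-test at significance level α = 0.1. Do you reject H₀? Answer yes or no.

Group means [21.12, 41.83, 48.00, 42.71], grand mean 37.679
SSB = Σnᵢ(x̄ᵢ−x̄)² = 3218.970; SSW = ΣΣ(x−x̄ᵢ)² = 631.137
MSB = 3218.970/3 = 1072.9901; MSW = 631.137/24 = 26.2974
F = MSB/MSW = 40.8022
df = (3, 24)
p-value (upper-tail) = 0.00000
At α=0.1: p < α → reject H₀

reject H₀: yes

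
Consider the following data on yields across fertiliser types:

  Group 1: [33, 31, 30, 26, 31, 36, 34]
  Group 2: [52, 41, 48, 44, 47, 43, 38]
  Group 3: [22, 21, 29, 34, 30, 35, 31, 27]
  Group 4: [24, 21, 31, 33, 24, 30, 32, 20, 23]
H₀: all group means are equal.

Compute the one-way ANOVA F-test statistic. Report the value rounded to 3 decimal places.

test statistic = 23.374

Group means [31.57, 44.71, 28.62, 26.44], grand mean 32.290
SSB = Σnᵢ(x̄ᵢ−x̄)² = 1499.147; SSW = ΣΣ(x−x̄ᵢ)² = 577.240
MSB = 1499.147/3 = 499.7157; MSW = 577.240/27 = 21.3793
F = MSB/MSW = 23.3739
df = (3, 27)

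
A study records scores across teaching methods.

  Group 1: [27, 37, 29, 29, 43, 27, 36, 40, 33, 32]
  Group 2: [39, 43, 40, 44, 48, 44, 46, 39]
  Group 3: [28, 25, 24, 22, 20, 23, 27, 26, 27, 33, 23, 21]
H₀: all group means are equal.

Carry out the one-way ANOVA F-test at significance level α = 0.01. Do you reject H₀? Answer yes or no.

reject H₀: yes

Group means [33.30, 42.88, 24.92], grand mean 32.500
SSB = Σnᵢ(x̄ᵢ−x̄)² = 1557.608; SSW = ΣΣ(x−x̄ᵢ)² = 495.892
MSB = 1557.608/2 = 778.8042; MSW = 495.892/27 = 18.3664
F = MSB/MSW = 42.4038
df = (2, 27)
p-value (upper-tail) = 0.00000
At α=0.01: p < α → reject H₀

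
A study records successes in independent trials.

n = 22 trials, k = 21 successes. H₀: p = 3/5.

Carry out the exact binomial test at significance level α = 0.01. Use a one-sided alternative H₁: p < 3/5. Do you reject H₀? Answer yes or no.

reject H₀: no

Exact binomial: n=22, k=21, p₀=3/5=0.6000
P(X≤21) from Σ C(n,i)·p₀^i·(1−p₀)^(n−i)
p-value (one-sided, H₁ less) = 0.99999
At α=0.01: p ≥ α → fail to reject H₀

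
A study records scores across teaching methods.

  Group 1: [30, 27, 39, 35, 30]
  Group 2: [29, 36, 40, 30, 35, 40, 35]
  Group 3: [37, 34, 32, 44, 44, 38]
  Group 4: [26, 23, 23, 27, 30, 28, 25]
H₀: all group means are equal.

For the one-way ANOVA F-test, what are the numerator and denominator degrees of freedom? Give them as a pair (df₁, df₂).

degrees of freedom = [3, 21]

k = 4 groups, N = 25 total
df = (k−1, N−k) = (4−1, 25−4) = (3, 21)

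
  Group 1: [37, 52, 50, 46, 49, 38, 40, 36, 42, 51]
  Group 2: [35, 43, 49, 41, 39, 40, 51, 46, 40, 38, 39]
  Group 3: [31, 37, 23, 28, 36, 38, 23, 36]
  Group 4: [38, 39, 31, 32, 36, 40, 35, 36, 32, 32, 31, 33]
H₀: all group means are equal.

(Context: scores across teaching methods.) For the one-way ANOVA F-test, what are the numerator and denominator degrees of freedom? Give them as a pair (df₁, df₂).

k = 4 groups, N = 41 total
df = (k−1, N−k) = (4−1, 41−4) = (3, 37)

degrees of freedom = [3, 37]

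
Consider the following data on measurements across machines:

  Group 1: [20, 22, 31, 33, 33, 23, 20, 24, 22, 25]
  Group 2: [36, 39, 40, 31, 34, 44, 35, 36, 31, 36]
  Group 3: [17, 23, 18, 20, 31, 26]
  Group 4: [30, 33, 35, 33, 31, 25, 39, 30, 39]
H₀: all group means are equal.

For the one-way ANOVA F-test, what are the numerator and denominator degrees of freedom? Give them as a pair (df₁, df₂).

k = 4 groups, N = 35 total
df = (k−1, N−k) = (4−1, 35−4) = (3, 31)

degrees of freedom = [3, 31]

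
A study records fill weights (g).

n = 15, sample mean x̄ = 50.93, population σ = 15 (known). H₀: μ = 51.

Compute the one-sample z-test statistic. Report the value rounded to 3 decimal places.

test statistic = -0.018

SE = σ/√n = 15/√15 = 3.8730
z = (x̄−μ₀)/SE = (50.93−51)/3.8730 = -0.0181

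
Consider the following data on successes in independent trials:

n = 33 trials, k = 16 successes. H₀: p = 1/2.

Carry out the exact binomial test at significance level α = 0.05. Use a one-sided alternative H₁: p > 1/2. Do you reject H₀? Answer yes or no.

reject H₀: no

Exact binomial: n=33, k=16, p₀=1/2=0.5000
P(X≥16) from Σ C(n,i)·p₀^i·(1−p₀)^(n−i)
p-value (one-sided, H₁ greater) = 0.63583
At α=0.05: p ≥ α → fail to reject H₀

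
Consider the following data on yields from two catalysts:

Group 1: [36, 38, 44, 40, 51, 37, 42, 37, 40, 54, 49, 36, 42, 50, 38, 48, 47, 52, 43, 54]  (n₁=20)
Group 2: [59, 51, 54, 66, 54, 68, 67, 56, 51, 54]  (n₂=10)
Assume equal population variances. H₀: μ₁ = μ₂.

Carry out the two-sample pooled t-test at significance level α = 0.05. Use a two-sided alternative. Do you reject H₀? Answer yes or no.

x̄₁=43.900, s₁=6.231, n₁=20
x̄₂=58.000, s₂=6.633, n₂=10
s_p² = [19·6.231² + 9·6.633²]/28 = 40.4929
SE = √(s_p²·(1/20+1/10)) = 2.4645
t = (43.900−58.000)/2.4645 = -5.7212
df = 28
p-value (two-sided) = 0.00000
At α=0.05: p < α → reject H₀

reject H₀: yes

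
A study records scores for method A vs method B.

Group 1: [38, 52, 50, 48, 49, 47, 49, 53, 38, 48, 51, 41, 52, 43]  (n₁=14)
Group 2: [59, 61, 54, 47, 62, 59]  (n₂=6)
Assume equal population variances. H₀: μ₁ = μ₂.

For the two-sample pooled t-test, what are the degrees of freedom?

degrees of freedom = 18

df = n₁ + n₂ − 2 = 14 + 6 − 2 = 18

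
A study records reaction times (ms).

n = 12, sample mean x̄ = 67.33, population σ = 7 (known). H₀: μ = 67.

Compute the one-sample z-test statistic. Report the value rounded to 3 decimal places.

test statistic = 0.163

SE = σ/√n = 7/√12 = 2.0207
z = (x̄−μ₀)/SE = (67.33−67)/2.0207 = 0.1633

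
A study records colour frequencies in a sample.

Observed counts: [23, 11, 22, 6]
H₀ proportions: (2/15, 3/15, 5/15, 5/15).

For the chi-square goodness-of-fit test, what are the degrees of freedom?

degrees of freedom = 3

df = k − 1 = 4 − 1 = 3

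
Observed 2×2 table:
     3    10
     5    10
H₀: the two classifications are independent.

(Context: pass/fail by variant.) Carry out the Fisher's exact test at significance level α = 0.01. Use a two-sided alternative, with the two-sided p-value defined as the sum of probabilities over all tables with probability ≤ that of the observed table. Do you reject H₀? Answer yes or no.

reject H₀: no

Margins: r₁=13, r₂=15, c₁=8, c₂=20, n=28
p_obs = C(13,3)·C(15,5)/C(28,8); sum pmf over tables with pmf ≤ p_obs
p-value (two-sided) = 0.68599
At α=0.01: p ≥ α → fail to reject H₀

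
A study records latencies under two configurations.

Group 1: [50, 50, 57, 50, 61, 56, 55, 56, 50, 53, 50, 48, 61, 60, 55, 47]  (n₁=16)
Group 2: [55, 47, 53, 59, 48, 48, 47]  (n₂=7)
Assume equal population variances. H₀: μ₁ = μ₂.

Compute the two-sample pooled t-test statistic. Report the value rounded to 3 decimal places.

test statistic = 1.279

x̄₁=53.688, s₁=4.600, n₁=16
x̄₂=51.000, s₂=4.726, n₂=7
s_p² = [15·4.600² + 6·4.726²]/21 = 21.4970
SE = √(s_p²·(1/16+1/7)) = 2.1011
t = (53.688−51.000)/2.1011 = 1.2791
df = 21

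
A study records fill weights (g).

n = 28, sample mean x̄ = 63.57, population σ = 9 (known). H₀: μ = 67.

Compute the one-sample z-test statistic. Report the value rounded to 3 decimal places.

SE = σ/√n = 9/√28 = 1.7008
z = (x̄−μ₀)/SE = (63.57−67)/1.7008 = -2.0167

test statistic = -2.017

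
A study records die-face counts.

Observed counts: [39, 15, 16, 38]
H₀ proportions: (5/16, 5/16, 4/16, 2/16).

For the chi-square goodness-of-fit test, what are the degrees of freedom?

df = k − 1 = 4 − 1 = 3

degrees of freedom = 3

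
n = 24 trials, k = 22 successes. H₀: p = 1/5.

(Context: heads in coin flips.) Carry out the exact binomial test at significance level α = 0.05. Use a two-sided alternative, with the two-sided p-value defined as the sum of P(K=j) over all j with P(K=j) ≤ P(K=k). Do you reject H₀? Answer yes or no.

Exact binomial: n=24, k=22, p₀=1/5=0.2000
P(X=j) = C(n,j)·p₀^j·(1−p₀)^(n−j); p = Σ P(X=j) over j with P(X=j) ≤ P(X=22)
p-value (two-sided) = 0.00000
At α=0.05: p < α → reject H₀

reject H₀: yes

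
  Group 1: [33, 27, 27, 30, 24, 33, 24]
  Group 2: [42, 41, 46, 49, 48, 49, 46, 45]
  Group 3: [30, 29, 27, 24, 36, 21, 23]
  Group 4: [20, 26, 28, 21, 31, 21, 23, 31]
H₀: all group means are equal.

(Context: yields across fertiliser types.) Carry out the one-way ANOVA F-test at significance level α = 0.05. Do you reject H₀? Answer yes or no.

Group means [28.29, 45.75, 27.14, 25.12], grand mean 31.833
SSB = Σnᵢ(x̄ᵢ−x̄)² = 2151.506; SSW = ΣΣ(x−x̄ᵢ)² = 448.661
MSB = 2151.506/3 = 717.1687; MSW = 448.661/26 = 17.2562
F = MSB/MSW = 41.5601
df = (3, 26)
p-value (upper-tail) = 0.00000
At α=0.05: p < α → reject H₀

reject H₀: yes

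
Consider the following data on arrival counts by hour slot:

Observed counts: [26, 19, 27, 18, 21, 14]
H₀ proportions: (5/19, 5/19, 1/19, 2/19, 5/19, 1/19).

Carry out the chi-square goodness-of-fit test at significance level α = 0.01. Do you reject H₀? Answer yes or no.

n = 125; E_i = n·p_i = [32.89, 32.89, 6.58, 13.16, 32.89, 6.58]
χ² = (26−32.89)²/32.89 + (19−32.89)²/32.89 + (27−6.58)²/6.58 + (18−13.16)²/13.16 + (21−32.89)²/32.89 + (14−6.58)²/6.58 = 85.1552
df = 5
p-value (upper-tail) = 0.00000
At α=0.01: p < α → reject H₀

reject H₀: yes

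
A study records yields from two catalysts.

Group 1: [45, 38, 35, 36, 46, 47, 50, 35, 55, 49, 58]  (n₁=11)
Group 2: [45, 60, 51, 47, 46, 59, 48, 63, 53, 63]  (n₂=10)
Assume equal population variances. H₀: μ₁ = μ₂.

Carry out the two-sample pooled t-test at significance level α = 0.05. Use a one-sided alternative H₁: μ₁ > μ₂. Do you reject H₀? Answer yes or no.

reject H₀: no

x̄₁=44.909, s₁=8.031, n₁=11
x̄₂=53.500, s₂=7.153, n₂=10
s_p² = [10·8.031² + 9·7.153²]/19 = 58.1794
SE = √(s_p²·(1/11+1/10)) = 3.3327
t = (44.909−53.500)/3.3327 = -2.5778
df = 19
p-value (one-sided, H₁ greater) = 0.99078
At α=0.05: p ≥ α → fail to reject H₀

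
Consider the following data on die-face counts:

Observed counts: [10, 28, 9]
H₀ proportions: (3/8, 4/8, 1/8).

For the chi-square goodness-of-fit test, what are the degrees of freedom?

df = k − 1 = 3 − 1 = 2

degrees of freedom = 2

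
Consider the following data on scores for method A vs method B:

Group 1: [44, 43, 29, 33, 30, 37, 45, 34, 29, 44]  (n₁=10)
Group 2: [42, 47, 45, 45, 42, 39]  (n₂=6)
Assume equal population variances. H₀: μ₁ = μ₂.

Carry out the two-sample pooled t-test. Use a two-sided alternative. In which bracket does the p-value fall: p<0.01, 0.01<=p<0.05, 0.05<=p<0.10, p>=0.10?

x̄₁=36.800, s₁=6.663, n₁=10
x̄₂=43.333, s₂=2.875, n₂=6
s_p² = [9·6.663² + 5·2.875²]/14 = 31.4952
SE = √(s_p²·(1/10+1/6)) = 2.8981
t = (36.800−43.333)/2.8981 = -2.2544
df = 14
p-value (two-sided) = 0.04072
→ bracket: 0.01<=p<0.05

p-value bracket: 0.01<=p<0.05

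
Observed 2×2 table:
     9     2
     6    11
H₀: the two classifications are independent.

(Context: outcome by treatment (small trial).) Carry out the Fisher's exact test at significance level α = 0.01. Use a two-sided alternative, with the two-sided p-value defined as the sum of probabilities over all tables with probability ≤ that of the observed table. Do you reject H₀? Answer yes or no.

Margins: r₁=11, r₂=17, c₁=15, c₂=13, n=28
p_obs = C(11,9)·C(17,6)/C(28,15); sum pmf over tables with pmf ≤ p_obs
p-value (two-sided) = 0.02376
At α=0.01: p ≥ α → fail to reject H₀

reject H₀: no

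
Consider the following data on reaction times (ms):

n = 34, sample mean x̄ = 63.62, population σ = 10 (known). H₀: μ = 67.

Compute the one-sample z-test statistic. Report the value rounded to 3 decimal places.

test statistic = -1.971

SE = σ/√n = 10/√34 = 1.7150
z = (x̄−μ₀)/SE = (63.62−67)/1.7150 = -1.9709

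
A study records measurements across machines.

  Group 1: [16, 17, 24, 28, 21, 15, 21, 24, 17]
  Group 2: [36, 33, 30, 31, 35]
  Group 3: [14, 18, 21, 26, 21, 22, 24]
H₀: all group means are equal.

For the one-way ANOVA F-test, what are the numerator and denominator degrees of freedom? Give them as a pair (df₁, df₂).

k = 3 groups, N = 21 total
df = (k−1, N−k) = (3−1, 21−3) = (2, 18)

degrees of freedom = [2, 18]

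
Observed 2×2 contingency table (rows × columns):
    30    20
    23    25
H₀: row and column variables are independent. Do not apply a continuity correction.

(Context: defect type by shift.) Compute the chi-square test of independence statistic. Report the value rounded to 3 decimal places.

Row totals [50, 48], col totals [53, 45], n=98
χ² = (30−27.04)²/27.04 + (20−22.96)²/22.96 + (23−25.96)²/25.96 + (25−22.04)²/22.04 = 1.4399
df = 1

test statistic = 1.440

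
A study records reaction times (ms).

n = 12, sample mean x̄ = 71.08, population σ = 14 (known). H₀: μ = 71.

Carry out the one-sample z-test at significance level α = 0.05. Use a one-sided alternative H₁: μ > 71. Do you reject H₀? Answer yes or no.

SE = σ/√n = 14/√12 = 4.0415
z = (x̄−μ₀)/SE = (71.08−71)/4.0415 = 0.0198
p-value (one-sided, H₁ greater) = 0.49210
At α=0.05: p ≥ α → fail to reject H₀

reject H₀: no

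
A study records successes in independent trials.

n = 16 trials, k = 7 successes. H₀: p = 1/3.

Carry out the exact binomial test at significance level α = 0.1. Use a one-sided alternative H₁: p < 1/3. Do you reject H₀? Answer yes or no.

Exact binomial: n=16, k=7, p₀=1/3=0.3333
P(X≤7) from Σ C(n,i)·p₀^i·(1−p₀)^(n−i)
p-value (one-sided, H₁ less) = 0.87350
At α=0.1: p ≥ α → fail to reject H₀

reject H₀: no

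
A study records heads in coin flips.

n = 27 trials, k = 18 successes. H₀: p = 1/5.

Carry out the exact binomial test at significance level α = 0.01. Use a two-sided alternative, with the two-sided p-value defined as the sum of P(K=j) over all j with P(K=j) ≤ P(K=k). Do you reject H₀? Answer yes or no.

Exact binomial: n=27, k=18, p₀=1/5=0.2000
P(X=j) = C(n,j)·p₀^j·(1−p₀)^(n−j); p = Σ P(X=j) over j with P(X=j) ≤ P(X=18)
p-value (two-sided) = 0.00000
At α=0.01: p < α → reject H₀

reject H₀: yes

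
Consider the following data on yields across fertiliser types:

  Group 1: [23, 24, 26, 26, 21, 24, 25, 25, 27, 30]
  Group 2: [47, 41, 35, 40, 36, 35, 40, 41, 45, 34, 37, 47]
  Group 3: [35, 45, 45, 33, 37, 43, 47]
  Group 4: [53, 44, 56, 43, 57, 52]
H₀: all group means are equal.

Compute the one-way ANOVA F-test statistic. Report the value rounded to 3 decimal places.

test statistic = 43.249

Group means [25.10, 39.83, 40.71, 50.83], grand mean 37.686
SSB = Σnᵢ(x̄ᵢ−x̄)² = 2740.714; SSW = ΣΣ(x−x̄ᵢ)² = 654.829
MSB = 2740.714/3 = 913.5714; MSW = 654.829/31 = 21.1235
F = MSB/MSW = 43.2491
df = (3, 31)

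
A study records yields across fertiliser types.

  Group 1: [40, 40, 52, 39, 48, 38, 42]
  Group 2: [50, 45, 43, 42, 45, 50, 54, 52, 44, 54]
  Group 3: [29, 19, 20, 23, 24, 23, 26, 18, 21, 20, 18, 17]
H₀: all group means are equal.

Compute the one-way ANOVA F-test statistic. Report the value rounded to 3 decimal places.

test statistic = 110.713

Group means [42.71, 47.90, 21.50], grand mean 35.724
SSB = Σnᵢ(x̄ᵢ−x̄)² = 4252.465; SSW = ΣΣ(x−x̄ᵢ)² = 499.329
MSB = 4252.465/2 = 2126.2323; MSW = 499.329/26 = 19.2049
F = MSB/MSW = 110.7127
df = (2, 26)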